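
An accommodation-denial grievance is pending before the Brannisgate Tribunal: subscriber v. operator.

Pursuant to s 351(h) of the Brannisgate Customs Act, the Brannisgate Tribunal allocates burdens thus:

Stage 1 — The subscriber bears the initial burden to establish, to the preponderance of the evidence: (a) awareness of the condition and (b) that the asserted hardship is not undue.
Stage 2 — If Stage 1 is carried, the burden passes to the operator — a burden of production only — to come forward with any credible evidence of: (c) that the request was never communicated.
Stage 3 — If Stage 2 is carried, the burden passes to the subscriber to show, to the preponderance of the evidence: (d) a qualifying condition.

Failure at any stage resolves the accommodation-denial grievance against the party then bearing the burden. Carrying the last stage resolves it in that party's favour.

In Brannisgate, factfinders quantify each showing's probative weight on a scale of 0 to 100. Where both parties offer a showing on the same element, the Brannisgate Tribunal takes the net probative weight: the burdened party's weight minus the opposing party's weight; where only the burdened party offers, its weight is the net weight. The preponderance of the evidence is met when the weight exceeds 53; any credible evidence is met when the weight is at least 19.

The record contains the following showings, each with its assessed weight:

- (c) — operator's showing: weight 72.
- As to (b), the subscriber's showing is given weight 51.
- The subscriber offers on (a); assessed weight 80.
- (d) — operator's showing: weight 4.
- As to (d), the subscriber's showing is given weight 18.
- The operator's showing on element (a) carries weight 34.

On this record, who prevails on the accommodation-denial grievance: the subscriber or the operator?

Stage 1 (subscriber, the preponderance of the evidence, weight exceeds 53): (a) net 80−34=46 ≤ 53 — fails; (b) 51 ≤ 53 — fails.
  The subscriber does not carry Stage 1.
The analysis ends at Stage 1; the operator prevails.

operator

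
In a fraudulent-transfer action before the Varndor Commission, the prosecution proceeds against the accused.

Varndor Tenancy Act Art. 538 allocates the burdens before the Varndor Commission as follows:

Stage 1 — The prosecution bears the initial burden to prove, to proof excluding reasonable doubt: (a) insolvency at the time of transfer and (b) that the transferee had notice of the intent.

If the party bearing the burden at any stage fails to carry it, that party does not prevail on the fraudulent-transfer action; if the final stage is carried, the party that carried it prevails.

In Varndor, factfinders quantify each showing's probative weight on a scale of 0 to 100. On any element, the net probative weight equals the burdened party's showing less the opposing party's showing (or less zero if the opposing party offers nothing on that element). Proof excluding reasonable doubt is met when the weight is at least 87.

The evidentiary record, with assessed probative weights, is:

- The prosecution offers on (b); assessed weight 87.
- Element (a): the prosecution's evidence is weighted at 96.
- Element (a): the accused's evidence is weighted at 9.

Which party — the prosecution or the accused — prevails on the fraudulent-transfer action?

prosecution

Stage 1 (prosecution, proof excluding reasonable doubt, weight is at least 87): (a) net 96−9=87 ≥ 87 — meets; (b) 87 ≥ 87 — meets.
  Stage 1 carried; the final stage is satisfied.
All stages carried — the prosecution prevails.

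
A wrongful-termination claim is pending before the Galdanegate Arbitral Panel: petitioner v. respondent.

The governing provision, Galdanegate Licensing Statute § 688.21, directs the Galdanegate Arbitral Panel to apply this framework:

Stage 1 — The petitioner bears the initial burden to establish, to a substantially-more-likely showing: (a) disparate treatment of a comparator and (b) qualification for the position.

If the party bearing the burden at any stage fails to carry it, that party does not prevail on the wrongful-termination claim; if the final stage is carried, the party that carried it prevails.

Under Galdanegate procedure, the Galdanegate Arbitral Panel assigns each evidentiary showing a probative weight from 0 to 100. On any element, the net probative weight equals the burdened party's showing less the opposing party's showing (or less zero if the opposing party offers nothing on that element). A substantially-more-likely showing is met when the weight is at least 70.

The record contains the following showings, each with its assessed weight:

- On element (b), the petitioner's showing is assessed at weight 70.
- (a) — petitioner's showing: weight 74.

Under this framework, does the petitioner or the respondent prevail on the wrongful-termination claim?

Stage 1 (petitioner, a substantially-more-likely showing, weight is at least 70): (a) 74 ≥ 70 — meets; (b) 70 ≥ 70 — meets.
  The petitioner carries the last stage.
All stages carried — the petitioner prevails.

petitioner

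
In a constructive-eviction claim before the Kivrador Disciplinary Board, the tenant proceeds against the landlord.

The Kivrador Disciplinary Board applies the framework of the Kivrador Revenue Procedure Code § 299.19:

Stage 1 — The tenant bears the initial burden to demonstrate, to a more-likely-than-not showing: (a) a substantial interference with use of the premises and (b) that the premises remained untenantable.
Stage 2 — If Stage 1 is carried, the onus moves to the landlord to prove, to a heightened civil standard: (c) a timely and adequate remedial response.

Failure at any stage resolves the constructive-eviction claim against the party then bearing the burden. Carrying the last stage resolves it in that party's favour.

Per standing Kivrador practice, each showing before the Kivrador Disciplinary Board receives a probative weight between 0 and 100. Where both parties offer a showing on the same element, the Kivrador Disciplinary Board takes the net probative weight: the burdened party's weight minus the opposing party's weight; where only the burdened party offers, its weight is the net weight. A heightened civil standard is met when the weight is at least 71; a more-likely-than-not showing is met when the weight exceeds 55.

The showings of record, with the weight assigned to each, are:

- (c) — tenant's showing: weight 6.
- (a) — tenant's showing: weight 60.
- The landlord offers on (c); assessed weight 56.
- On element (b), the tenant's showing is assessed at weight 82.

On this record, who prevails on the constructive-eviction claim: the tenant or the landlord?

tenant

Stage 1 — burden on tenant; standard: a more-likely-than-not showing (weight exceeds 55).
    (a): 60 > 55 [met]
    (b): 82 > 55 [met]
  The tenant carries Stage 1; the landlord now bears the burden.
Stage 2 — burden on landlord; standard: a heightened civil standard (weight is at least 71).
    (c): 56 − 6 = 50 < 71 [not met]
  The landlord does not carry Stage 2.
The analysis ends at Stage 2; the tenant prevails.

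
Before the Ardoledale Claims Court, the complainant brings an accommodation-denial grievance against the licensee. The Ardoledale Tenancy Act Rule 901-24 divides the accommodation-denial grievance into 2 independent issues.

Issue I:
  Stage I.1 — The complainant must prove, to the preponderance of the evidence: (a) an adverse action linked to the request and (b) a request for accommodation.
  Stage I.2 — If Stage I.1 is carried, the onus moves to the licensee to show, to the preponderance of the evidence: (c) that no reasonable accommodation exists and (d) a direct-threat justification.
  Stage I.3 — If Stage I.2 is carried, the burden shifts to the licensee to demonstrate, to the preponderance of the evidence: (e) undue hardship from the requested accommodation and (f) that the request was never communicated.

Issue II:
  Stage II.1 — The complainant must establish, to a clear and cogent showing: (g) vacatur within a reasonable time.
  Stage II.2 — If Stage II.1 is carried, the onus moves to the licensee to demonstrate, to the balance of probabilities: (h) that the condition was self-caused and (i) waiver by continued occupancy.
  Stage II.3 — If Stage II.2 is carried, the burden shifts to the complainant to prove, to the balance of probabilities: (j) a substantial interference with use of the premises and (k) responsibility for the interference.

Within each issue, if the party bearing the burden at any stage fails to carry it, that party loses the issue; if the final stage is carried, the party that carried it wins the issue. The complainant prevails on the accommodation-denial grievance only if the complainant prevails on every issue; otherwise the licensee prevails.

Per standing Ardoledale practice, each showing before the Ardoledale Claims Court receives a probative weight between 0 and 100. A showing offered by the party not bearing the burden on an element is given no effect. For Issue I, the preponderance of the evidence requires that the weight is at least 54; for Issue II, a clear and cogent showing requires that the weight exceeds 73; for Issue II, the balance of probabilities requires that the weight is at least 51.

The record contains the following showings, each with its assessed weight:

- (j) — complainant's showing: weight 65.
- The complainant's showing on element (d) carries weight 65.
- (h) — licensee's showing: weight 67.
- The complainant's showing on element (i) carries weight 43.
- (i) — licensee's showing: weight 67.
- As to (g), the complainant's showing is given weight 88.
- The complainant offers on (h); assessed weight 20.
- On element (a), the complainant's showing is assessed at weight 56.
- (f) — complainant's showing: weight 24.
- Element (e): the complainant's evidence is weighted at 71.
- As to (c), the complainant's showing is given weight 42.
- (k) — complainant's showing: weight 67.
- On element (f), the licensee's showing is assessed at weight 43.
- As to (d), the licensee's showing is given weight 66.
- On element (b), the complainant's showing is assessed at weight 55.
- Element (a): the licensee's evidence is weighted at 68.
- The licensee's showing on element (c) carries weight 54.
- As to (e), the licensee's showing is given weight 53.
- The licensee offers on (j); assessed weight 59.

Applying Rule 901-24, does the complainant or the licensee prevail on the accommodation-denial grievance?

complainant

— Issue I —
Stage I.1 (complainant, the preponderance of the evidence, weight is at least 54): (a) 56 (licensee's 68 disregarded) ≥ 54 — meets; (b) 55 ≥ 54 — meets.
  The complainant carries Stage I.1; the licensee now bears the burden.
Stage I.2 (licensee, the preponderance of the evidence, weight is at least 54): (c) 54 (complainant's 42 disregarded) ≥ 54 — meets; (d) 66 (complainant's 65 disregarded) ≥ 54 — meets.
  All elements met. The licensee retains the burden for Stage I.3.
Stage I.3 (licensee, the preponderance of the evidence, weight is at least 54): (e) 53 (complainant's 71 disregarded) < 54 — fails; (f) 43 (complainant's 24 disregarded) < 54 — fails.
  Stage I.3 not carried; the licensee fails its burden.
The complainant prevails on this issue.
— Issue II —
At Stage II.1 the complainant must meet a clear and cogent showing (weight exceeds 73): on (g) the weight is 88, which does exceed 73, so (g) meets the standard.
  The complainant carries Stage II.1; the licensee now bears the burden.
At Stage II.2 the licensee must meet the balance of probabilities (weight is at least 51): on (h) the weight is 67 (the complainant's 20 is given no effect), ≥ 51, so (h) meets the standard; on (i) the weight is 67 (the complainant's 43 is given no effect), ≥ 51, so (i) meets the standard.
  Stage II.2 carried; the burden shifts to the complainant.
At Stage II.3 the complainant must meet the balance of probabilities (weight is at least 51): on (j) the weight is 65 (the licensee's 59 is given no effect), ≥ 51, so (j) meets the standard; on (k) the weight is 67, ≥ 51, so (k) meets the standard.
  Stage II.3 carried; the final stage is satisfied.
All stages carried — the complainant prevails on this issue.
Per-issue: Issue I → complainant; Issue II → complainant. The complainant must prevail on every issue; overall, the complainant prevails.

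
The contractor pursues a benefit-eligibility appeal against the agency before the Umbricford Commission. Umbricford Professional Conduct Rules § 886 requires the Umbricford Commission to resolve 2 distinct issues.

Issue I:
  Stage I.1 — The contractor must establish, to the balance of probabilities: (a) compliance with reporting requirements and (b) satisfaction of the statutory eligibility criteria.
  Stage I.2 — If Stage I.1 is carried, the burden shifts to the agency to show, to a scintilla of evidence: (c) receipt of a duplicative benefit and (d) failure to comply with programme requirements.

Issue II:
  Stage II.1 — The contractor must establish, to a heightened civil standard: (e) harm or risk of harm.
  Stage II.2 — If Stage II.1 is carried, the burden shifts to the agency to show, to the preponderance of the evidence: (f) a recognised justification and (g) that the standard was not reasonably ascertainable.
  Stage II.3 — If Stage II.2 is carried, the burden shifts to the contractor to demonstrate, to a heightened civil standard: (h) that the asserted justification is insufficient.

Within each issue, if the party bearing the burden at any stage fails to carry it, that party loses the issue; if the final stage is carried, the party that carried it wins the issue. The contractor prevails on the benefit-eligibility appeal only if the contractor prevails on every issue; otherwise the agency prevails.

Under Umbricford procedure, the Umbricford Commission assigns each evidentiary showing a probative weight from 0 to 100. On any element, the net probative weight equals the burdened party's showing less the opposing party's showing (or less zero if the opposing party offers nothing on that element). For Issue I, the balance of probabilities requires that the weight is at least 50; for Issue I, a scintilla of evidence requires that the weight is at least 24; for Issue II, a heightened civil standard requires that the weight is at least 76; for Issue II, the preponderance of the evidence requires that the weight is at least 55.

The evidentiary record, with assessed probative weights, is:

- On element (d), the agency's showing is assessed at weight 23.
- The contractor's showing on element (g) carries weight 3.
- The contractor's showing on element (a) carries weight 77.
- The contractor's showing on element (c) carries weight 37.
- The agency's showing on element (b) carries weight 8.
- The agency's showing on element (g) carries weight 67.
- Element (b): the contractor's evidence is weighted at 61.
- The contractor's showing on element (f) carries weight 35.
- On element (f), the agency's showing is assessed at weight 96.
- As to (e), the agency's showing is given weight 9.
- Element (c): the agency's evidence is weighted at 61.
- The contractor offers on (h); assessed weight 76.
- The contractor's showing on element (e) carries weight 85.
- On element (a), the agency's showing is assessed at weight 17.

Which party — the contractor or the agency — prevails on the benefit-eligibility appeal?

contractor

— Issue I —
Stage I.1 — burden on contractor; standard: the balance of probabilities (weight is at least 50).
    (a): 77 − 17 = 60 ≥ 50 [met]
    (b): 61 − 8 = 53 ≥ 50 [met]
  The contractor carries Stage I.1; the agency now bears the burden.
Stage I.2 — burden on agency; standard: a scintilla of evidence (weight is at least 24).
    (c): 61 − 37 = 24 ≥ 24 [met]
    (d): 23 < 24 [not met]
  Not every element is met, so the agency fails to carry Stage I.2.
So the contractor prevails on this issue.
— Issue II —
Stage II.1 — burden on contractor; standard: a heightened civil standard (weight is at least 76).
    (e): 85 − 9 = 76 ≥ 76 [met]
  The contractor carries Stage II.1; the agency now bears the burden.
Stage II.2 — burden on agency; standard: the preponderance of the evidence (weight is at least 55).
    (f): 96 − 35 = 61 ≥ 55 [met]
    (g): 67 − 3 = 64 ≥ 55 [met]
  All elements met. The burden passes to the contractor.
Stage II.3 — burden on contractor; standard: a heightened civil standard (weight is at least 76).
    (h): 76 ≥ 76 [met]
  The contractor carries the last stage.
Every stage carried; the contractor prevails on this issue.
Per-issue: Issue I → contractor; Issue II → contractor. The contractor must prevail on every issue; overall, the contractor prevails.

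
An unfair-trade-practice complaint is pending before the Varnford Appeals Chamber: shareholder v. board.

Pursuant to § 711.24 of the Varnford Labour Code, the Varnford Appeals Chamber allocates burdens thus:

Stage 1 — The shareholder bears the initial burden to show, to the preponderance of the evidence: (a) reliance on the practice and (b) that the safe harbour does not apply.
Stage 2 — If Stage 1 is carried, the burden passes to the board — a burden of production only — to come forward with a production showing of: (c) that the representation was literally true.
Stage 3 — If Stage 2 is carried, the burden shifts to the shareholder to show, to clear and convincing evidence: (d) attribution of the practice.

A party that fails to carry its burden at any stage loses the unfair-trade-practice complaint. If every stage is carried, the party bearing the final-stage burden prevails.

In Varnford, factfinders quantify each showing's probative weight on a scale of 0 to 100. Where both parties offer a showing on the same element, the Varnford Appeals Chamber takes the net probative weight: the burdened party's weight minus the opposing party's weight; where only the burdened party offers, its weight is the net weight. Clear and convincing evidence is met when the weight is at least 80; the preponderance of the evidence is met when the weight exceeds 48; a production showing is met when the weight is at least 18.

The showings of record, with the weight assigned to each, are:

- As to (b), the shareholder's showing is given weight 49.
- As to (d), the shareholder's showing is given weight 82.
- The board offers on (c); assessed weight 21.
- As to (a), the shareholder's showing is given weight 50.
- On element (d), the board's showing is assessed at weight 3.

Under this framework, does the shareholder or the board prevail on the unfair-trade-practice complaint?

Stage 1 — burden on shareholder; standard: the preponderance of the evidence (weight exceeds 48).
    (a): 50 > 48 [met]
    (b): 49 > 48 [met]
  All elements met. The burden passes to the board.
Stage 2 — burden on board; standard: a production showing (weight is at least 18).
    (c): 21 ≥ 18 [met]
  The board carries Stage 2; the shareholder now bears the burden.
Stage 3 — burden on shareholder; standard: clear and convincing evidence (weight is at least 80).
    (d): 82 − 3 = 79 < 80 [not met]
  The shareholder does not carry Stage 3.
So the board prevails.

board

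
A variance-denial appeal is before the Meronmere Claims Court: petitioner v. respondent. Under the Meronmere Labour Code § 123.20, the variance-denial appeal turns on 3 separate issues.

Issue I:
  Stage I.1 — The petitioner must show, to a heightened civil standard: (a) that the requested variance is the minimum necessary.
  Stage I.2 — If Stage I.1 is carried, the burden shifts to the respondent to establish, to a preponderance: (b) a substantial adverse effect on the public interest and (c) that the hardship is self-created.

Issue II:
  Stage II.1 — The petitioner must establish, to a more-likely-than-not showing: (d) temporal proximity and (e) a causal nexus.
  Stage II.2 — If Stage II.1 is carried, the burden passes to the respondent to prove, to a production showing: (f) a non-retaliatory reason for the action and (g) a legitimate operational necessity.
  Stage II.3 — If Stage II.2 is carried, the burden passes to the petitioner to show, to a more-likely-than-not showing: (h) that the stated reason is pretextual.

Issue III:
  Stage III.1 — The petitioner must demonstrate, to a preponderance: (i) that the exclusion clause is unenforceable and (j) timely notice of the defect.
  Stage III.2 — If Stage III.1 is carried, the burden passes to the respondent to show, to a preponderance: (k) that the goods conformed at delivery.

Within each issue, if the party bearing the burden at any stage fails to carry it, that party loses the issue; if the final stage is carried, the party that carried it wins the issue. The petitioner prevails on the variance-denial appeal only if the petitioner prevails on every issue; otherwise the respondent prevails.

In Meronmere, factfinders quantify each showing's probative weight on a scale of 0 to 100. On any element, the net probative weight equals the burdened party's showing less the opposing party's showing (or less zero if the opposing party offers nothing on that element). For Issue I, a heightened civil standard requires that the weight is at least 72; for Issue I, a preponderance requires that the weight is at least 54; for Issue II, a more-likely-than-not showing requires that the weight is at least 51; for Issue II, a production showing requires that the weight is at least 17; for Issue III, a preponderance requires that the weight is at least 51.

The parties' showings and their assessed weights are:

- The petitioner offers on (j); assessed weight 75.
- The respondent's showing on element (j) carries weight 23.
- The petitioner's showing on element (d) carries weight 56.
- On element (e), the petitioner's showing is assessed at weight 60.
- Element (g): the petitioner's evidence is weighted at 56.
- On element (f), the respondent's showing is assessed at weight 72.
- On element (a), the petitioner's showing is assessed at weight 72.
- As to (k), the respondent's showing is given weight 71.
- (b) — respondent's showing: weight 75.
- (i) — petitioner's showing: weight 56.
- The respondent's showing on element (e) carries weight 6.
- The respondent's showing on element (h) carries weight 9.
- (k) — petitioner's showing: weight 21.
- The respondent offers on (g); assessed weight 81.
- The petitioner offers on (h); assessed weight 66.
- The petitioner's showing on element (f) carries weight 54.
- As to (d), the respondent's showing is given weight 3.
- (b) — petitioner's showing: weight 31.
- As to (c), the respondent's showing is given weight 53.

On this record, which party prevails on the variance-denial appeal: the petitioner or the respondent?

petitioner

— Issue I —
Stage I.1 (petitioner, a heightened civil standard, weight is at least 72): (a) 72 ≥ 72 — meets.
  Stage I.1 carried; the burden shifts to the respondent.
Stage I.2 (respondent, a preponderance, weight is at least 54): (b) net 75−31=44 < 54 — fails; (c) 53 < 54 — fails.
  Not every element is met, so the respondent fails to carry Stage I.2.
The analysis ends at Stage I.2; the petitioner prevails on this issue.
— Issue II —
Stage II.1 (petitioner, a more-likely-than-not showing, weight is at least 51): (d) net 56−3=53 ≥ 51 — meets; (e) net 60−6=54 ≥ 51 — meets.
  The petitioner carries Stage II.1; the respondent now bears the burden.
Stage II.2 (respondent, a production showing, weight is at least 17): (f) net 72−54=18 ≥ 17 — meets; (g) net 81−56=25 ≥ 17 — meets.
  Stage II.2 carried; the burden shifts to the petitioner.
Stage II.3 (petitioner, a more-likely-than-not showing, weight is at least 51): (h) net 66−9=57 ≥ 51 — meets.
  The petitioner carries the last stage.
Every stage carried; the petitioner prevails on this issue.
— Issue III —
Stage III.1 — burden on petitioner; standard: a preponderance (weight is at least 51).
    (i): 56 ≥ 51 [met]
    (j): 75 − 23 = 52 ≥ 51 [met]
  The petitioner carries Stage III.1; the respondent now bears the burden.
Stage III.2 — burden on respondent; standard: a preponderance (weight is at least 51).
    (k): 71 − 21 = 50 < 51 [not met]
  Stage III.2 not carried; the respondent fails its burden.
The analysis ends at Stage III.2; the petitioner prevails on this issue.
Per-issue: Issue I → petitioner; Issue II → petitioner; Issue III → petitioner. The petitioner must prevail on every issue; overall, the petitioner prevails.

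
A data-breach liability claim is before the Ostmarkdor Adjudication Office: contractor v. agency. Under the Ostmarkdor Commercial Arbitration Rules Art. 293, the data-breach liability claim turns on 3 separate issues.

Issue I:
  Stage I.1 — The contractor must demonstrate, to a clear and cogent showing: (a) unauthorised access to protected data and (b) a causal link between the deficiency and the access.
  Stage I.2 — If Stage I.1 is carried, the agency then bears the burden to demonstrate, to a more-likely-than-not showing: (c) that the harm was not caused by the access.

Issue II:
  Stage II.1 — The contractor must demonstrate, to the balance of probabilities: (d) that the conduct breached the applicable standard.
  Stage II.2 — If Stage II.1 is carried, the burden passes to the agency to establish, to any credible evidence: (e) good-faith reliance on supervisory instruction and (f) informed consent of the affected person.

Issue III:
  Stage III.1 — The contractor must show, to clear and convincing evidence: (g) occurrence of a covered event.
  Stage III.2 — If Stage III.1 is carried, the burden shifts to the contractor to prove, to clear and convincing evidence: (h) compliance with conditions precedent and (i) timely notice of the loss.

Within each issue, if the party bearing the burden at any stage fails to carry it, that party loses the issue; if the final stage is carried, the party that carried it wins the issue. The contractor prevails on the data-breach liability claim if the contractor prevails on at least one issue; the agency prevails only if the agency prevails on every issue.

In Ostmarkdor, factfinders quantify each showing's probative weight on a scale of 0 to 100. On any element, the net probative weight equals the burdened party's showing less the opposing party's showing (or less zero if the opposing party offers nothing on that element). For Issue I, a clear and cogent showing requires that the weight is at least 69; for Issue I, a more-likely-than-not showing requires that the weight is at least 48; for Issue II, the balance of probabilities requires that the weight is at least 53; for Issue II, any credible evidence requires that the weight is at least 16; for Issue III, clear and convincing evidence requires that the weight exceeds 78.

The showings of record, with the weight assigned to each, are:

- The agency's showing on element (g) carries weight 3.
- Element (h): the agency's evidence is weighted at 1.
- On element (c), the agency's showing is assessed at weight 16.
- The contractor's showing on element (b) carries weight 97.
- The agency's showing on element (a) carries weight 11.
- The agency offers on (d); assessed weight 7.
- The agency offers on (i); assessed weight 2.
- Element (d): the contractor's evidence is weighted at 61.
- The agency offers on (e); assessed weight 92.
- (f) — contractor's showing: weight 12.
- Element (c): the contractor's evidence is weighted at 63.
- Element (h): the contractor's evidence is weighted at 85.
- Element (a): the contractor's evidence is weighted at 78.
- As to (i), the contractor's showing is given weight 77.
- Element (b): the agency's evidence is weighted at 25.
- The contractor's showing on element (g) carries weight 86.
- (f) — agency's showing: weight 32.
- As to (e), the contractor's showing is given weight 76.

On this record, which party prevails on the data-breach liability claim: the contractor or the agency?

— Issue I —
At Stage I.1 the contractor must meet a clear and cogent showing (weight is at least 69): on (a) the weight is 78 less the opposing 11 gives net 67, which does not reach 69, so (a) does not meet the standard; on (b) the weight is 97 less the opposing 25 gives net 72, which does reach 69, so (b) meets the standard.
  Not every element is met, so the contractor fails to carry Stage I.1.
The agency prevails on this issue.
— Issue II —
At Stage II.1 the contractor must meet the balance of probabilities (weight is at least 53): on (d) the weight is 61 less the opposing 7 gives net 54, ≥ 53, so (d) meets the standard.
  All elements met. The burden passes to the agency.
At Stage II.2 the agency must meet any credible evidence (weight is at least 16): on (e) the weight is 92 less the opposing 76 gives net 16, which does reach 16, so (e) meets the standard; on (f) the weight is 32 less the opposing 12 gives net 20, ≥ 16, so (f) meets the standard.
  The agency carries the last stage.
All stages carried — the agency prevails on this issue.
— Issue III —
At Stage III.1 the contractor must meet clear and convincing evidence (weight exceeds 78): on (g) the weight is 86 less the opposing 3 gives net 83, > 78, so (g) meets the standard.
  All elements met. The contractor retains the burden for Stage III.2.
At Stage III.2 the contractor must meet clear and convincing evidence (weight exceeds 78): on (h) the weight is 85 less the opposing 1 gives net 84, which does exceed 78, so (h) meets the standard; on (i) the weight is 77 less the opposing 2 gives net 75, ≤ 78, so (i) does not meet the standard.
  Not every element is met, so the contractor fails to carry Stage III.2.
The analysis ends at Stage III.2; the agency prevails on this issue.
Per-issue: Issue I → agency; Issue II → agency; Issue III → agency. The contractor must prevail on at least one issue; overall, the agency prevails.

agency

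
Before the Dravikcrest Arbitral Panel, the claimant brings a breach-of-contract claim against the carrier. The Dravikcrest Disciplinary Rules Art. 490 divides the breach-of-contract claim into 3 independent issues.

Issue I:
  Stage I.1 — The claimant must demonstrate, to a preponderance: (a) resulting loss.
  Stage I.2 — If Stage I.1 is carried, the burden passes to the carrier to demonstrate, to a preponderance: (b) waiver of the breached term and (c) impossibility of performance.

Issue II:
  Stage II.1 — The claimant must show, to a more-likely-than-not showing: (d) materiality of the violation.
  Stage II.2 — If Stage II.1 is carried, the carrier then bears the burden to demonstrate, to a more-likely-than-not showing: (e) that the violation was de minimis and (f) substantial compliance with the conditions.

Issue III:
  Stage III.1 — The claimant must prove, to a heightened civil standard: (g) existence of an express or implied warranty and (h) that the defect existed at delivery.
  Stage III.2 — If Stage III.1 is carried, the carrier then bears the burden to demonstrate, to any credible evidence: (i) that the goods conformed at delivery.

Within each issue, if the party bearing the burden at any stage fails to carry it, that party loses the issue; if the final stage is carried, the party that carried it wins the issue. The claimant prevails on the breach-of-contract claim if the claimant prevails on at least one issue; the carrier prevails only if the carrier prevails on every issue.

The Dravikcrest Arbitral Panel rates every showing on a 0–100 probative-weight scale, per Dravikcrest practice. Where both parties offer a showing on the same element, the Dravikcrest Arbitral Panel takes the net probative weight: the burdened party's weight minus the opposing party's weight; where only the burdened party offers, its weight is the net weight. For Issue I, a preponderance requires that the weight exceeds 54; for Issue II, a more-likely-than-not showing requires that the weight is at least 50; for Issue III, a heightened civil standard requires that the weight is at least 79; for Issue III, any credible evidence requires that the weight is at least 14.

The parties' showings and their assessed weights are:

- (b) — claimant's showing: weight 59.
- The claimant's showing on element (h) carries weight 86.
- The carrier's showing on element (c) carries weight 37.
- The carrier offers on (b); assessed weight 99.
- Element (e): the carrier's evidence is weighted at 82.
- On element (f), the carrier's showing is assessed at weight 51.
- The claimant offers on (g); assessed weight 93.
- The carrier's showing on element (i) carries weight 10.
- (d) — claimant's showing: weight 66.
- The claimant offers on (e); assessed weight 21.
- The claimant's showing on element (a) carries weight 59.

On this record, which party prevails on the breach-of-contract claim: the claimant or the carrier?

— Issue I —
Stage I.1 — burden on claimant; standard: a preponderance (weight exceeds 54).
    (a): 59 > 54 [met]
  The claimant carries Stage I.1; the carrier now bears the burden.
Stage I.2 — burden on carrier; standard: a preponderance (weight exceeds 54).
    (b): 99 − 59 = 40 ≤ 54 [not met]
    (c): 37 ≤ 54 [not met]
  Stage I.2 not carried; the carrier fails its burden.
The claimant prevails on this issue.
— Issue II —
Stage II.1 (claimant, a more-likely-than-not showing, weight is at least 50): (d) 66 ≥ 50 — meets.
  The claimant carries Stage II.1; the carrier now bears the burden.
Stage II.2 (carrier, a more-likely-than-not showing, weight is at least 50): (e) net 82−21=61 ≥ 50 — meets; (f) 51 ≥ 50 — meets.
  The carrier carries the last stage.
Every stage carried; the carrier prevails on this issue.
— Issue III —
Stage III.1 — burden on claimant; standard: a heightened civil standard (weight is at least 79).
    (g): 93 ≥ 79 [met]
    (h): 86 ≥ 79 [met]
  Stage III.1 is satisfied; the onus moves to the carrier.
Stage III.2 — burden on carrier; standard: any credible evidence (weight is at least 14).
    (i): 10 < 14 [not met]
  The carrier does not carry Stage III.2.
So the claimant prevails on this issue.
Per-issue: Issue I → claimant; Issue II → carrier; Issue III → claimant. The claimant must prevail on at least one issue; overall, the claimant prevails.

claimant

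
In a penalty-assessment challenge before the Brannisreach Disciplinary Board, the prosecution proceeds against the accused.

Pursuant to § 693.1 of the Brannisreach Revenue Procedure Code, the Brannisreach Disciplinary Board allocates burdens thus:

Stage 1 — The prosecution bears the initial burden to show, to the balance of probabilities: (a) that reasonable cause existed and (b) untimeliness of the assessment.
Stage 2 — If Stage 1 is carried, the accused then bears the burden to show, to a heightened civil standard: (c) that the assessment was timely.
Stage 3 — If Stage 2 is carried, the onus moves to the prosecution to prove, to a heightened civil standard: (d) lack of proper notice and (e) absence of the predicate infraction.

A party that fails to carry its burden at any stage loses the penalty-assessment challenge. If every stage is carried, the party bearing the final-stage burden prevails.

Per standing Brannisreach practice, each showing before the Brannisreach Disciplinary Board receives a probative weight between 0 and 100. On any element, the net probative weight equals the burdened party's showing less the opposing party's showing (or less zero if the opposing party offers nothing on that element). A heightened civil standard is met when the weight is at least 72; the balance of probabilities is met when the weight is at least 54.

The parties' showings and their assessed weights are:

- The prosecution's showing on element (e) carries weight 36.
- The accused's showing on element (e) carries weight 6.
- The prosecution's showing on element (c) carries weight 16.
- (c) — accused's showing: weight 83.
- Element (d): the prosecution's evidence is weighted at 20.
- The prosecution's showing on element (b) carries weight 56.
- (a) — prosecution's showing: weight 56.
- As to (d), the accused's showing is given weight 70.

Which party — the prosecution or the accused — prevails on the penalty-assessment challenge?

prosecution

At Stage 1 the prosecution must meet the balance of probabilities (weight is at least 54): on (a) the weight is 56, ≥ 54, so (a) meets the standard; on (b) the weight is 56, which does reach 54, so (b) meets the standard.
  The prosecution carries Stage 1; the accused now bears the burden.
At Stage 2 the accused must meet a heightened civil standard (weight is at least 72): on (c) the weight is 83 less the opposing 16 gives net 67, which does not reach 72, so (c) does not meet the standard.
  Not every element is met, so the accused fails to carry Stage 2.
The prosecution prevails.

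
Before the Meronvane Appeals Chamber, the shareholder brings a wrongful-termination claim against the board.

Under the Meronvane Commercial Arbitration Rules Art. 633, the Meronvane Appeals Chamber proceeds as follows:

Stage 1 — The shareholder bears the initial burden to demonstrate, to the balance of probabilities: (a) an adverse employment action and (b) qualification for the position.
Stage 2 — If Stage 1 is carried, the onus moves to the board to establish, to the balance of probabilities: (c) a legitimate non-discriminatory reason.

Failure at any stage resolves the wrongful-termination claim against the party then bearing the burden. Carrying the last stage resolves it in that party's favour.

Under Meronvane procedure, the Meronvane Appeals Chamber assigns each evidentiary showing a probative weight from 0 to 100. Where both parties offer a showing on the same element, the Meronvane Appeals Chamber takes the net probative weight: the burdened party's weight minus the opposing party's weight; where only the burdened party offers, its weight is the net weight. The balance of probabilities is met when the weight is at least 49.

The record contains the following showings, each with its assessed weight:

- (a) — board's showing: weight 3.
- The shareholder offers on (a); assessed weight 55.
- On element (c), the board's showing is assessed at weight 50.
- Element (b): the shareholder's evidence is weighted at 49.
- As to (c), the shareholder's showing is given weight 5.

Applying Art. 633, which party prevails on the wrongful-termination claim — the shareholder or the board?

Stage 1 (shareholder, the balance of probabilities, weight is at least 49): (a) net 55−3=52 ≥ 49 — meets; (b) 49 ≥ 49 — meets.
  Stage 1 is satisfied; the onus moves to the board.
Stage 2 (board, the balance of probabilities, weight is at least 49): (c) net 50−5=45 < 49 — fails.
  Stage 2 not carried; the board fails its burden.
The shareholder prevails.

shareholder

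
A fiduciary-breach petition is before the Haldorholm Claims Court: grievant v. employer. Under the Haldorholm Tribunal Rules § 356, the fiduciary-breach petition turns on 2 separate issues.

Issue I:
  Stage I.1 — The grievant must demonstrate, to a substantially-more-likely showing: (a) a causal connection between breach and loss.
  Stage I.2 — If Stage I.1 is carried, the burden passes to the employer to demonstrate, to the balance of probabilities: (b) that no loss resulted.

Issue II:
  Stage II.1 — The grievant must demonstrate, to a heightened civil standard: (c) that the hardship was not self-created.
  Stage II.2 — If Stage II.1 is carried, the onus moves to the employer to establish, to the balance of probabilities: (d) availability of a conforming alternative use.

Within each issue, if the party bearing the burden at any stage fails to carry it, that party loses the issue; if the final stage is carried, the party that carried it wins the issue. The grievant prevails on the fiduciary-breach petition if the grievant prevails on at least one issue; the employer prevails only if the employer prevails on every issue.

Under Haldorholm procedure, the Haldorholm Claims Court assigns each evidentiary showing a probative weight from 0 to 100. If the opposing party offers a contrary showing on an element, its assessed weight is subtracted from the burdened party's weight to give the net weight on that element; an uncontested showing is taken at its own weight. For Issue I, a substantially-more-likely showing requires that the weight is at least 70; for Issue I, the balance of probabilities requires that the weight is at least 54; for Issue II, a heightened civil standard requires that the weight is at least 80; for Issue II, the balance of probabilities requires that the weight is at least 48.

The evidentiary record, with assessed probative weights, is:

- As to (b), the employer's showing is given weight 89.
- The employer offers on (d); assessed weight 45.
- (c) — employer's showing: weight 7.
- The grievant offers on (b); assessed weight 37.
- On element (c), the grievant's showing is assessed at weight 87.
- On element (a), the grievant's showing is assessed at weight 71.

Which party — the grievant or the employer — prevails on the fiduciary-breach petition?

— Issue I —
Stage I.1 — burden on grievant; standard: a substantially-more-likely showing (weight is at least 70).
    (a): 71 ≥ 70 [met]
  Stage I.1 carried; the burden shifts to the employer.
Stage I.2 — burden on employer; standard: the balance of probabilities (weight is at least 54).
    (b): 89 − 37 = 52 < 54 [not met]
  Stage I.2 not carried; the employer fails its burden.
So the grievant prevails on this issue.
— Issue II —
Stage II.1 — burden on grievant; standard: a heightened civil standard (weight is at least 80).
    (c): 87 − 7 = 80 ≥ 80 [met]
  Stage II.1 is satisfied; the onus moves to the employer.
Stage II.2 — burden on employer; standard: the balance of probabilities (weight is at least 48).
    (d): 45 < 48 [not met]
  Not every element is met, so the employer fails to carry Stage II.2.
The analysis ends at Stage II.2; the grievant prevails on this issue.
Per-issue: Issue I → grievant; Issue II → grievant. The grievant must prevail on at least one issue; overall, the grievant prevails.

grievant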